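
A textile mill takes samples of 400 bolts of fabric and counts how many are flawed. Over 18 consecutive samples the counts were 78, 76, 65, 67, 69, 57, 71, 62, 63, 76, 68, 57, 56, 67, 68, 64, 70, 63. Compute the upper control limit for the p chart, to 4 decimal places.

0.2221

p̄ = Σdᵢ / (k·n) = 1197 / (18 × 400) = 0.16625
UCL = p̄ + 3·√(p̄(1−p̄)/n) = 0.16625 + 3 × √(0.16625×0.83375/400) = 0.16625 + 3 × 0.01862 = 0.22210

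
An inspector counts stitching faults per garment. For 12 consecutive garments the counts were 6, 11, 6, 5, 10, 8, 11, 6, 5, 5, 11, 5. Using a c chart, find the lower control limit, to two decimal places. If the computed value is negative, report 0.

0.00

c̄ = (6 + 11 + 6 + 5 + 10 + 8 + 11 + 6 + 5 + 5 + 11 + 5) / 12 = 89 / 12 = 7.4167
LCL = c̄ − 3√c̄ = 7.4167 − 3 × 2.7234 = -0.7534 → 0 (cannot be negative)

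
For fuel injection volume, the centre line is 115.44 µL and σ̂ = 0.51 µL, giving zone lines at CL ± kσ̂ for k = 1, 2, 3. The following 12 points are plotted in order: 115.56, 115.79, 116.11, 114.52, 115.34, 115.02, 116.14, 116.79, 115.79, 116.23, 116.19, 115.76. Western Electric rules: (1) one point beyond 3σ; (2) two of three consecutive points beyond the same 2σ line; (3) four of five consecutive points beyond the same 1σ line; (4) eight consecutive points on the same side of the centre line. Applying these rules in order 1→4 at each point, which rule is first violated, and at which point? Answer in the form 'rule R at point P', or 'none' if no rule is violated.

Zone of each point (C = within 1σ̂, B = 1σ̂–2σ̂, A = 2σ̂–3σ̂, * = beyond 3σ̂; sign = side of CL): 1:+C, 2:+C, 3:+B, 4:-B, 5:-C, 6:-C, 7:+B, 8:+A, 9:+C, 10:+B, 11:+B, 12:+C
Rule 3 (four of five consecutive points beyond the same 1σ limit) is satisfied at point 11.

rule 3 at point 11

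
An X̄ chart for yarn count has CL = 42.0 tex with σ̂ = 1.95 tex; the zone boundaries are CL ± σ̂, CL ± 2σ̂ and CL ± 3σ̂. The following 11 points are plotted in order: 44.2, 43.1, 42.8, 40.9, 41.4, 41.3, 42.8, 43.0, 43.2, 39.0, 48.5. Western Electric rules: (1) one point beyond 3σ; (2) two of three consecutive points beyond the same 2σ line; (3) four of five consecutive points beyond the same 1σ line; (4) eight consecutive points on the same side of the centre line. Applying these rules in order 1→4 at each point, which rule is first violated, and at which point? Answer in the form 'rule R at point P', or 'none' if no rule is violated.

Zone of each point (C = within 1σ̂, B = 1σ̂–2σ̂, A = 2σ̂–3σ̂, * = beyond 3σ̂; sign = side of CL): 1:+B, 2:+C, 3:+C, 4:-C, 5:-C, 6:-C, 7:+C, 8:+C, 9:+C, 10:-B, 11:+*
Rule 1 (one point beyond the 3σ limits) is satisfied at point 11.

rule 1 at point 11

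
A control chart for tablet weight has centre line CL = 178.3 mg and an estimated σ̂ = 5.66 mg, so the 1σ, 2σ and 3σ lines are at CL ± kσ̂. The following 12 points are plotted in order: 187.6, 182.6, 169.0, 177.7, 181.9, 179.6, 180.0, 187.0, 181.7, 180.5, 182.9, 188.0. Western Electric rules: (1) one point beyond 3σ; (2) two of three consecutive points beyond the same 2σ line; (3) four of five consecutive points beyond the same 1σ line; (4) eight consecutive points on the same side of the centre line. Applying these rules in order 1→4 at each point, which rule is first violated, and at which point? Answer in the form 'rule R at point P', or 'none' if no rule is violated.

Zone of each point (C = within 1σ̂, B = 1σ̂–2σ̂, A = 2σ̂–3σ̂, * = beyond 3σ̂; sign = side of CL): 1:+B, 2:+C, 3:-B, 4:-C, 5:+C, 6:+C, 7:+C, 8:+B, 9:+C, 10:+C, 11:+C, 12:+B
Rule 4 (eight consecutive points on the same side of the centre line) is satisfied at point 12.

rule 4 at point 12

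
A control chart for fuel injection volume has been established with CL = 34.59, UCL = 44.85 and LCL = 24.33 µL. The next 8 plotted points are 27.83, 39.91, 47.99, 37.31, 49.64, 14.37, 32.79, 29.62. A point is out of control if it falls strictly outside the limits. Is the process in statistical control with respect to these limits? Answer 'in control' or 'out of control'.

Compare each point to [24.33, 44.85]: sample 3 = 47.99 > UCL; sample 5 = 49.64 > UCL; sample 6 = 14.37 < LCL.

out of control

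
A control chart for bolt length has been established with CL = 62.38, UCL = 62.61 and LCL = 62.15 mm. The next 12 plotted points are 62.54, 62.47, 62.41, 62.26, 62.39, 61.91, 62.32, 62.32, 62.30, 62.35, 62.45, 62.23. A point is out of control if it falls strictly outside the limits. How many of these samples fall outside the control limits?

Compare each point to [62.15, 62.61]: sample 6 = 61.91 < LCL.

1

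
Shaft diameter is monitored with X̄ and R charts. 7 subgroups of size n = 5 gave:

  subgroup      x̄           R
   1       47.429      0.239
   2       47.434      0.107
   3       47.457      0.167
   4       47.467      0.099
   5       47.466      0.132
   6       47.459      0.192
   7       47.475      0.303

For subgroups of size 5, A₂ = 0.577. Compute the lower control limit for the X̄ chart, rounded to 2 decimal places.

X̄̄ = (47.429 + 47.434 + 47.457 + 47.467 + 47.466 + 47.459 + 47.475) / 7 = 332.1870 / 7 = 47.4553
R̄ = (0.239 + 0.107 + 0.167 + 0.099 + 0.132 + 0.192 + 0.303) / 7 = 1.2390 / 7 = 0.1770
LCL = X̄̄ − A₂·R̄ = 47.4553 − 0.577 × 0.1770 = 47.3532

47.35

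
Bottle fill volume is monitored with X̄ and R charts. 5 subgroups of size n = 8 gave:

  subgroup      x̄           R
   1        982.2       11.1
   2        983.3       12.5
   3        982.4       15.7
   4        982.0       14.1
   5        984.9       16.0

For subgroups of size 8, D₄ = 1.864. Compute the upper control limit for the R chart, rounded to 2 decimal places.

R̄ = (11.1 + 12.5 + 15.7 + 14.1 + 16.0) / 5 = 69.4000 / 5 = 13.8800
UCL_R = D₄·R̄ = 1.864 × 13.8800 = 25.8723

25.87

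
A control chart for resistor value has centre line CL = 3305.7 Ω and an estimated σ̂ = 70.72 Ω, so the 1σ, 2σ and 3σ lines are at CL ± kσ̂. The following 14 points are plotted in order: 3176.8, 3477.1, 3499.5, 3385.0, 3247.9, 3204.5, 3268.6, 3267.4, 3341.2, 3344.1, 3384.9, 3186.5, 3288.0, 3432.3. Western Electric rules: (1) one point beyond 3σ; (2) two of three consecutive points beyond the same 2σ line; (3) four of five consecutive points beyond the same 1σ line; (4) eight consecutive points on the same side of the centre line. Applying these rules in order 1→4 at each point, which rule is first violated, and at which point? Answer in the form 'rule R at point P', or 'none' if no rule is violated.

Zone of each point (C = within 1σ̂, B = 1σ̂–2σ̂, A = 2σ̂–3σ̂, * = beyond 3σ̂; sign = side of CL): 1:-B, 2:+A, 3:+A, 4:+B, 5:-C, 6:-B, 7:-C, 8:-C, 9:+C, 10:+C, 11:+B, 12:-B, 13:-C, 14:+B
Rule 2 (two of three consecutive points beyond the same 2σ limit) is satisfied at point 3.

rule 2 at point 3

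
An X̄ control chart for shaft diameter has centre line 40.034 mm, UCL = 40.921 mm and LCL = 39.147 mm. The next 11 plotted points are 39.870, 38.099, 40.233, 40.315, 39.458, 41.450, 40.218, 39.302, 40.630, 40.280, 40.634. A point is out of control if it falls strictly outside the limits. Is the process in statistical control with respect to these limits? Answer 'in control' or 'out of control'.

out of control

Compare each point to [39.147, 40.921]: sample 2 = 38.099 < LCL; sample 6 = 41.450 > UCL.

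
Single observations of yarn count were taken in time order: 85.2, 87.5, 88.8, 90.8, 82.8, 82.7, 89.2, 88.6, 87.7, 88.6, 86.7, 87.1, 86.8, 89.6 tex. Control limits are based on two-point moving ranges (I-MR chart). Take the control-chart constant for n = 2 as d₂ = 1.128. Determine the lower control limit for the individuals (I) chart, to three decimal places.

81.565

X̄ = (85.2 + 87.5 + 88.8 + 90.8 + 82.8 + 82.7 + 89.2 + 88.6 + 87.7 + 88.6 + 86.7 + 87.1 + 86.8 + 89.6) / 14 = 87.2929
Moving ranges: 2.3, 1.3, 2.0, 8.0, 0.1, 6.5, 0.6, 0.9, 0.9, 1.9, 0.4, 0.3, 2.8; M̄R̄ = 28.0000 / 13 = 2.1538
LCL = X̄ − 3·M̄R̄/d₂ = 87.2929 − 3 × 2.1538 / 1.128 = 81.5645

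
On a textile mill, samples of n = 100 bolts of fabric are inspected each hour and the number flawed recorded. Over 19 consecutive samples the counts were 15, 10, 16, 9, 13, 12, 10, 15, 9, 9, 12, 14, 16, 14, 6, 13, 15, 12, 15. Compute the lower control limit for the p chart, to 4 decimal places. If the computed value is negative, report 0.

p̄ = Σdᵢ / (k·n) = 235 / (19 × 100) = 0.12368
LCL = p̄ − 3·√(p̄(1−p̄)/n) = 0.12368 − 3 × 0.03292 = 0.02492

0.0249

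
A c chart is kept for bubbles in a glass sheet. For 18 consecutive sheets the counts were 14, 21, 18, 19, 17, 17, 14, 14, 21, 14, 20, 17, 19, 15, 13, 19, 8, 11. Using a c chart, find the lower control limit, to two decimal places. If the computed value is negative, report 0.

4.10

c̄ = (14 + 21 + 18 + 19 + 17 + 17 + 14 + 14 + 21 + 14 + 20 + 17 + 19 + 15 + 13 + 19 + 8 + 11) / 18 = 291 / 18 = 16.1667
LCL = c̄ − 3√c̄ = 16.1667 − 3 × 4.0208 = 4.1043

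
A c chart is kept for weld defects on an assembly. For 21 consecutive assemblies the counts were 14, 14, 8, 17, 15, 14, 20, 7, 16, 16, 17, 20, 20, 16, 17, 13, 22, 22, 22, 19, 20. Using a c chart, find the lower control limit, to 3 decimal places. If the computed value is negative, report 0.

4.389

c̄ = (14 + 14 + 8 + 17 + 15 + 14 + 20 + 7 + 16 + 16 + 17 + 20 + 20 + 16 + 17 + 13 + 22 + 22 + 22 + 19 + 20) / 21 = 349 / 21 = 16.6190
LCL = c̄ − 3√c̄ = 16.6190 − 3 × 4.0766 = 4.3891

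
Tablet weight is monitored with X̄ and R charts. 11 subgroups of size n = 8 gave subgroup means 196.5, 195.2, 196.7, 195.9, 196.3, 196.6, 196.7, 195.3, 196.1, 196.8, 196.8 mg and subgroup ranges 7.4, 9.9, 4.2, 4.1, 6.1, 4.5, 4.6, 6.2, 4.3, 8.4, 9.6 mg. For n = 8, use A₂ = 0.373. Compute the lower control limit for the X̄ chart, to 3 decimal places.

X̄̄ = (196.5 + 195.2 + 196.7 + 195.9 + 196.3 + 196.6 + 196.7 + 195.3 + 196.1 + 196.8 + 196.8) / 11 = 2158.9000 / 11 = 196.2636
R̄ = (7.4 + 9.9 + 4.2 + 4.1 + 6.1 + 4.5 + 4.6 + 6.2 + 4.3 + 8.4 + 9.6) / 11 = 69.3000 / 11 = 6.3000
LCL = X̄̄ − A₂·R̄ = 196.2636 − 0.373 × 6.3000 = 193.9137

193.914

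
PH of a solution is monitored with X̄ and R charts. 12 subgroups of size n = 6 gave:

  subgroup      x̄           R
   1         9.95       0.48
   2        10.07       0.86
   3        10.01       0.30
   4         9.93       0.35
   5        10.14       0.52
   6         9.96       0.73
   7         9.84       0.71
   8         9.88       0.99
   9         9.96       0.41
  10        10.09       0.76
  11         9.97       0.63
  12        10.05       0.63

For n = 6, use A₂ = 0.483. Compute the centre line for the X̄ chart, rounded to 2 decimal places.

X̄̄ = (9.95 + 10.07 + 10.01 + 9.93 + 10.14 + 9.96 + 9.84 + 9.88 + 9.96 + 10.09 + 9.97 + 10.05) / 12 = 119.8500 / 12 = 9.9875
CL = X̄̄ = 9.9875

9.99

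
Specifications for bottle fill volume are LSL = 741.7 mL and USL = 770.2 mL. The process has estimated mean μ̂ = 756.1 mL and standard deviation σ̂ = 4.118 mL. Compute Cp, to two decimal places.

Cp = (USL − LSL) / (6σ̂) = (770.2 − 741.7) / (6 × 4.118) = 28.5000 / 24.7080 = 1.1535

1.15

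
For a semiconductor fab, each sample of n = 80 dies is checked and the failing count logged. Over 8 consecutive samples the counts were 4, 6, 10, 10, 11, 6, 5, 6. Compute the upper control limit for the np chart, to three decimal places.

14.953

p̄ = Σdᵢ / (k·n) = 58 / (8 × 80) = 0.09062
UCL = np̄ + 3·√(np̄(1−p̄)) = 7.2500 + 3 × √(7.2500×0.90938) = 7.2500 + 3 × 2.5677 = 14.9530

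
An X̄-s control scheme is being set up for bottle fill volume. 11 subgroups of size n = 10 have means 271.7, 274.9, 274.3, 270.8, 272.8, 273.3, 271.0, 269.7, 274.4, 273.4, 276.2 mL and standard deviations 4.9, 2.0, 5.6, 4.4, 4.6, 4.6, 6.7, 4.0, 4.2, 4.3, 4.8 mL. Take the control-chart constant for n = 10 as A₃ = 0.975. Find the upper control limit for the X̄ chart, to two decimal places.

X̄̄ = (271.7 + 274.9 + 274.3 + 270.8 + 272.8 + 273.3 + 271.0 + 269.7 + 274.4 + 273.4 + 276.2) / 11 = 272.9545
s̄ = (4.9 + 2.0 + 5.6 + 4.4 + 4.6 + 4.6 + 6.7 + 4.0 + 4.2 + 4.3 + 4.8) / 11 = 4.5545
UCL = X̄̄ + A₃·s̄ = 272.9545 + 0.975 × 4.5545 = 277.3952

277.40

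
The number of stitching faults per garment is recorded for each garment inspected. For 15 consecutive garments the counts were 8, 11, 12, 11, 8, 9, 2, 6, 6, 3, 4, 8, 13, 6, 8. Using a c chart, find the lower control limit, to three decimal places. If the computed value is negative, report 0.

0.000

c̄ = (8 + 11 + 12 + 11 + 8 + 9 + 2 + 6 + 6 + 3 + 4 + 8 + 13 + 6 + 8) / 15 = 115 / 15 = 7.6667
LCL = c̄ − 3√c̄ = 7.6667 − 3 × 2.7689 = -0.6400 → 0 (cannot be negative)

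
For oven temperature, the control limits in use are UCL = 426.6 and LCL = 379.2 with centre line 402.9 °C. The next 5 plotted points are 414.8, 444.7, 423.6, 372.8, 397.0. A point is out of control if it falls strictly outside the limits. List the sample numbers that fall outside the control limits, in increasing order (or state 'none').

Compare each point to [379.2, 426.6]: sample 2 = 444.7 > UCL; sample 4 = 372.8 < LCL.

2, 4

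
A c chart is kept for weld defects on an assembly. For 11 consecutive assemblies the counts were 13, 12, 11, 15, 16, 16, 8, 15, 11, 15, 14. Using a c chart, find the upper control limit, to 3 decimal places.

c̄ = (13 + 12 + 11 + 15 + 16 + 16 + 8 + 15 + 11 + 15 + 14) / 11 = 146 / 11 = 13.2727
UCL = c̄ + 3√c̄ = 13.2727 + 3 × √13.2727 = 13.2727 + 3 × 3.6432 = 24.2023

24.202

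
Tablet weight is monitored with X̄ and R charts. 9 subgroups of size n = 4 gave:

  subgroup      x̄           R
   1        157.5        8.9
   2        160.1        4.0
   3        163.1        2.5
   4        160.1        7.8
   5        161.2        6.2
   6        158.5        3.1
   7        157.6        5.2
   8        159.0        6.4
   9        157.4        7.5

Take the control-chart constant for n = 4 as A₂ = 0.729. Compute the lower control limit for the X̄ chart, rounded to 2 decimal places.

155.21

X̄̄ = (157.5 + 160.1 + 163.1 + 160.1 + 161.2 + 158.5 + 157.6 + 159.0 + 157.4) / 9 = 1434.5000 / 9 = 159.3889
R̄ = (8.9 + 4.0 + 2.5 + 7.8 + 6.2 + 3.1 + 5.2 + 6.4 + 7.5) / 9 = 51.6000 / 9 = 5.7333
LCL = X̄̄ − A₂·R̄ = 159.3889 − 0.729 × 5.7333 = 155.2093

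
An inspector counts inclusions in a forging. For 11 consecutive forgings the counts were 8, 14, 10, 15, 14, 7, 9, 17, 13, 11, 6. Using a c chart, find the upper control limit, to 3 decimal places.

21.345

c̄ = (8 + 14 + 10 + 15 + 14 + 7 + 9 + 17 + 13 + 11 + 6) / 11 = 124 / 11 = 11.2727
UCL = c̄ + 3√c̄ = 11.2727 + 3 × √11.2727 = 11.2727 + 3 × 3.3575 = 21.3452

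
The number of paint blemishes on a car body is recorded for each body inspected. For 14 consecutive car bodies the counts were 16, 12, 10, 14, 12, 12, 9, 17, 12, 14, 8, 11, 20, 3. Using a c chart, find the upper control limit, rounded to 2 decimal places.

22.60

c̄ = (16 + 12 + 10 + 14 + 12 + 12 + 9 + 17 + 12 + 14 + 8 + 11 + 20 + 3) / 14 = 170 / 14 = 12.1429
UCL = c̄ + 3√c̄ = 12.1429 + 3 × √12.1429 = 12.1429 + 3 × 3.4847 = 22.5968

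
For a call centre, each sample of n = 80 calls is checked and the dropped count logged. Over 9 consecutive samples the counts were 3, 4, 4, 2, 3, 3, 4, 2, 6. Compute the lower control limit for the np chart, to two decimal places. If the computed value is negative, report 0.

p̄ = Σdᵢ / (k·n) = 31 / (9 × 80) = 0.04306
LCL = np̄ − 3·√(np̄(1−p̄)) = 3.4444 − 3 × 1.8155 = -2.0021 → 0 (negative, so LCL = 0)

0.00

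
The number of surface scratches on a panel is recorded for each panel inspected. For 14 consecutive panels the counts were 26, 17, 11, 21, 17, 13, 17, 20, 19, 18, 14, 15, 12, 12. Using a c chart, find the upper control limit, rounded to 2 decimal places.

28.78

c̄ = (26 + 17 + 11 + 21 + 17 + 13 + 17 + 20 + 19 + 18 + 14 + 15 + 12 + 12) / 14 = 232 / 14 = 16.5714
UCL = c̄ + 3√c̄ = 16.5714 + 3 × √16.5714 = 16.5714 + 3 × 4.0708 = 28.7838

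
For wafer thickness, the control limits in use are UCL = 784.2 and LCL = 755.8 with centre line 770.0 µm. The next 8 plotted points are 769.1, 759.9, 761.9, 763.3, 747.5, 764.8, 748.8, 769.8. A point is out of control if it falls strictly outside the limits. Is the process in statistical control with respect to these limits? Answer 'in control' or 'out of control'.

Compare each point to [755.8, 784.2]: sample 5 = 747.5 < LCL; sample 7 = 748.8 < LCL.

out of control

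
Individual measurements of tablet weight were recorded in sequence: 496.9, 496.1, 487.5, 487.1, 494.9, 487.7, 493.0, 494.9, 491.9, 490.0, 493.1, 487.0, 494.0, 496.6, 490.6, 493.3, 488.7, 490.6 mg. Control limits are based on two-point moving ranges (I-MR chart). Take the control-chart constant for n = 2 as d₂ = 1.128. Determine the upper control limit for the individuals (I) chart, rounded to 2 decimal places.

X̄ = (496.9 + 496.1 + 487.5 + 487.1 + 494.9 + 487.7 + 493.0 + 494.9 + 491.9 + 490.0 + 493.1 + 487.0 + 494.0 + 496.6 + 490.6 + 493.3 + 488.7 + 490.6) / 18 = 491.8833
Moving ranges: 0.8, 8.6, 0.4, 7.8, 7.2, 5.3, 1.9, 3.0, 1.9, 3.1, 6.1, 7.0, 2.6, 6.0, 2.7, 4.6, 1.9; M̄R̄ = 70.9000 / 17 = 4.1706
UCL = X̄ + 3·M̄R̄/d₂ = 491.8833 + 3 × 4.1706 / 1.128 = 502.9753

502.98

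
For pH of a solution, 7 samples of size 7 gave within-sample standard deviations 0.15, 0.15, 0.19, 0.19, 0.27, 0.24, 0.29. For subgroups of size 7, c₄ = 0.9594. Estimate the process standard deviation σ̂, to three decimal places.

0.220

s̄ = (0.15 + 0.15 + 0.19 + 0.19 + 0.27 + 0.24 + 0.29) / 7 = 0.2114
σ̂ = s̄ / c₄ = 0.2114 / 0.9594 = 0.2204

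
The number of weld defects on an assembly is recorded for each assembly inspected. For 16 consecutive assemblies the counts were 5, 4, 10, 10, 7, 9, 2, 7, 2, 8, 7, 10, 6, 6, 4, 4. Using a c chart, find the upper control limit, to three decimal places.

c̄ = (5 + 4 + 10 + 10 + 7 + 9 + 2 + 7 + 2 + 8 + 7 + 10 + 6 + 6 + 4 + 4) / 16 = 101 / 16 = 6.3125
UCL = c̄ + 3√c̄ = 6.3125 + 3 × √6.3125 = 6.3125 + 3 × 2.5125 = 13.8499

13.850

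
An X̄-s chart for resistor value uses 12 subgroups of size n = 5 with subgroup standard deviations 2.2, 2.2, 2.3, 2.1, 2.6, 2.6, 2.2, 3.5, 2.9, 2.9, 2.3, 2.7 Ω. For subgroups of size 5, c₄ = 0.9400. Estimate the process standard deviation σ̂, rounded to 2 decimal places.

s̄ = (2.2 + 2.2 + 2.3 + 2.1 + 2.6 + 2.6 + 2.2 + 3.5 + 2.9 + 2.9 + 2.3 + 2.7) / 12 = 2.5417
σ̂ = s̄ / c₄ = 2.5417 / 0.9400 = 2.7039

2.70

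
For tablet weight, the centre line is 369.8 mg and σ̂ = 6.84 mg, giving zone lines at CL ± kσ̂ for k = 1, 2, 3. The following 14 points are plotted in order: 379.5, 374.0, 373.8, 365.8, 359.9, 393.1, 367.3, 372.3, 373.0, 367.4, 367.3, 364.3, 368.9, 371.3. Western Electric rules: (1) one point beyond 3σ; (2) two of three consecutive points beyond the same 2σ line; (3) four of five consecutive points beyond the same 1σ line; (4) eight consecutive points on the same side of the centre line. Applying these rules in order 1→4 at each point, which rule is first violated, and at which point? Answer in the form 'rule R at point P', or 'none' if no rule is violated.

rule 1 at point 6

Zone of each point (C = within 1σ̂, B = 1σ̂–2σ̂, A = 2σ̂–3σ̂, * = beyond 3σ̂; sign = side of CL): 1:+B, 2:+C, 3:+C, 4:-C, 5:-B, 6:+*, 7:-C, 8:+C, 9:+C, 10:-C, 11:-C, 12:-C, 13:-C, 14:+C
Rule 1 (one point beyond the 3σ limits) is satisfied at point 6.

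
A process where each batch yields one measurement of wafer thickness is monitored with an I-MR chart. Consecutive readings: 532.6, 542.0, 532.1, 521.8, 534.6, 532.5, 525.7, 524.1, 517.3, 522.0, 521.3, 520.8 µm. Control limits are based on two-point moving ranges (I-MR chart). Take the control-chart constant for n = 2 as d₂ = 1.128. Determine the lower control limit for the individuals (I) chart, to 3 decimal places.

511.373

X̄ = (532.6 + 542.0 + 532.1 + 521.8 + 534.6 + 532.5 + 525.7 + 524.1 + 517.3 + 522.0 + 521.3 + 520.8) / 12 = 527.2333
Moving ranges: 9.4, 9.9, 10.3, 12.8, 2.1, 6.8, 1.6, 6.8, 4.7, 0.7, 0.5; M̄R̄ = 65.6000 / 11 = 5.9636
LCL = X̄ − 3·M̄R̄/d₂ = 527.2333 − 3 × 5.9636 / 1.128 = 511.3726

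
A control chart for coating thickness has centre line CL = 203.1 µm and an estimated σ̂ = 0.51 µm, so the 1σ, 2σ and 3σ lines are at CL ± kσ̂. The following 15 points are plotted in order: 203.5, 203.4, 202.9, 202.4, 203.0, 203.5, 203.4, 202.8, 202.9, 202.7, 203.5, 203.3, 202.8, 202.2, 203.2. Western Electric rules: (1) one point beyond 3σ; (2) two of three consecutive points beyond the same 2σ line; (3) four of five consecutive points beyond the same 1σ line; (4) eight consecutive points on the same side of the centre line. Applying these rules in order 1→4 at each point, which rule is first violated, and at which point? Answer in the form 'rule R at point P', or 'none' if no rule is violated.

none

Zone of each point (C = within 1σ̂, B = 1σ̂–2σ̂, A = 2σ̂–3σ̂, * = beyond 3σ̂; sign = side of CL): 1:+C, 2:+C, 3:-C, 4:-B, 5:-C, 6:+C, 7:+C, 8:-C, 9:-C, 10:-C, 11:+C, 12:+C, 13:-C, 14:-B, 15:+C
No rule fires across all 15 points.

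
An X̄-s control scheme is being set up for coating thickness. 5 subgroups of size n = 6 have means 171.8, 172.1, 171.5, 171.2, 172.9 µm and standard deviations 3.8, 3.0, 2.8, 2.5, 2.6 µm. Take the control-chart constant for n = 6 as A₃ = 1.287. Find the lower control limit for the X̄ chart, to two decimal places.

X̄̄ = (171.8 + 172.1 + 171.5 + 171.2 + 172.9) / 5 = 171.9000
s̄ = (3.8 + 3.0 + 2.8 + 2.5 + 2.6) / 5 = 2.9400
LCL = X̄̄ − A₃·s̄ = 171.9000 − 1.287 × 2.9400 = 168.1162

168.12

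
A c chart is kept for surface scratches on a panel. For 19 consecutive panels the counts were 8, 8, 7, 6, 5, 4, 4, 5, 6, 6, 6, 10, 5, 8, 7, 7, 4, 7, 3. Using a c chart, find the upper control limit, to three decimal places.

13.518

c̄ = (8 + 8 + 7 + 6 + 5 + 4 + 4 + 5 + 6 + 6 + 6 + 10 + 5 + 8 + 7 + 7 + 4 + 7 + 3) / 19 = 116 / 19 = 6.1053
UCL = c̄ + 3√c̄ = 6.1053 + 3 × √6.1053 = 6.1053 + 3 × 2.4709 = 13.5179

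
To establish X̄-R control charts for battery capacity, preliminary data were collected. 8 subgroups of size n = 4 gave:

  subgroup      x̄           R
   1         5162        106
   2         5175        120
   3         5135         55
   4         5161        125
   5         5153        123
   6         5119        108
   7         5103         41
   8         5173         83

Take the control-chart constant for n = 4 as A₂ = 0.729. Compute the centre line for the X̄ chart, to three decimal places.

5147.625

X̄̄ = (5162 + 5175 + 5135 + 5161 + 5153 + 5119 + 5103 + 5173) / 8 = 41181.0000 / 8 = 5147.6250
CL = X̄̄ = 5147.6250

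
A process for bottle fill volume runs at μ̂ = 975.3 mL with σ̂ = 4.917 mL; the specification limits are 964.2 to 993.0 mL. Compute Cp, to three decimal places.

Cp = (USL − LSL) / (6σ̂) = (993.0 − 964.2) / (6 × 4.917) = 28.8000 / 29.5020 = 0.9762

0.976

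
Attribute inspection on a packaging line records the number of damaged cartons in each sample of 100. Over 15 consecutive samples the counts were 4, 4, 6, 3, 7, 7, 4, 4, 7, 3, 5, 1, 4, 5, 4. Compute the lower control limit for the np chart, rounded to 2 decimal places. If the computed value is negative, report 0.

p̄ = Σdᵢ / (k·n) = 68 / (15 × 100) = 0.04533
LCL = np̄ − 3·√(np̄(1−p̄)) = 4.5333 − 3 × 2.0803 = -1.7077 → 0 (negative, so LCL = 0)

0.00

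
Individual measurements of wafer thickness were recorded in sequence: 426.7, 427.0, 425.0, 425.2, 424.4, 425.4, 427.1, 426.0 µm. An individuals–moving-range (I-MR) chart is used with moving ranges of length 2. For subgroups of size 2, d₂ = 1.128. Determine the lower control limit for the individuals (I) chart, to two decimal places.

X̄ = (426.7 + 427.0 + 425.0 + 425.2 + 424.4 + 425.4 + 427.1 + 426.0) / 8 = 425.8500
Moving ranges: 0.3, 2.0, 0.2, 0.8, 1.0, 1.7, 1.1; M̄R̄ = 7.1000 / 7 = 1.0143
LCL = X̄ − 3·M̄R̄/d₂ = 425.8500 − 3 × 1.0143 / 1.128 = 423.1524

423.15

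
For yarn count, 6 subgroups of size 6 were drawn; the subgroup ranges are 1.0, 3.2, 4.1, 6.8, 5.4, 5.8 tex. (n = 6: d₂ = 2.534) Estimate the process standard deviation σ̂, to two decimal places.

1.73

R̄ = (1.0 + 3.2 + 4.1 + 6.8 + 5.4 + 5.8) / 6 = 4.3833
σ̂ = R̄ / d₂ = 4.3833 / 2.534 = 1.7298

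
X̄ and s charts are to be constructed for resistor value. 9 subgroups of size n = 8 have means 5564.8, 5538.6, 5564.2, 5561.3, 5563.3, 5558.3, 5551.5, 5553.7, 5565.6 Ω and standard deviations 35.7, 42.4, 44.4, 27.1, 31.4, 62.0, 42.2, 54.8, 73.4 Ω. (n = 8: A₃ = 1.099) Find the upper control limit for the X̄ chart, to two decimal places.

5608.40

X̄̄ = (5564.8 + 5538.6 + 5564.2 + 5561.3 + 5563.3 + 5558.3 + 5551.5 + 5553.7 + 5565.6) / 9 = 5557.9222
s̄ = (35.7 + 42.4 + 44.4 + 27.1 + 31.4 + 62.0 + 42.2 + 54.8 + 73.4) / 9 = 45.9333
UCL = X̄̄ + A₃·s̄ = 5557.9222 + 1.099 × 45.9333 = 5608.4030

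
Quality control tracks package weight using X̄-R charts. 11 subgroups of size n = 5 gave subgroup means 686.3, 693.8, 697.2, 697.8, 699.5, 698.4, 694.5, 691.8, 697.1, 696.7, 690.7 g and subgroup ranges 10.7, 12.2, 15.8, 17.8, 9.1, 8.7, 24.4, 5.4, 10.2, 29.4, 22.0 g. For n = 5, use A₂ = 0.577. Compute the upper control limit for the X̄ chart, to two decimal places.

X̄̄ = (686.3 + 693.8 + 697.2 + 697.8 + 699.5 + 698.4 + 694.5 + 691.8 + 697.1 + 696.7 + 690.7) / 11 = 7643.8000 / 11 = 694.8909
R̄ = (10.7 + 12.2 + 15.8 + 17.8 + 9.1 + 8.7 + 24.4 + 5.4 + 10.2 + 29.4 + 22.0) / 11 = 165.7000 / 11 = 15.0636
UCL = X̄̄ + A₂·R̄ = 694.8909 + 0.577 × 15.0636 = 703.5826

703.58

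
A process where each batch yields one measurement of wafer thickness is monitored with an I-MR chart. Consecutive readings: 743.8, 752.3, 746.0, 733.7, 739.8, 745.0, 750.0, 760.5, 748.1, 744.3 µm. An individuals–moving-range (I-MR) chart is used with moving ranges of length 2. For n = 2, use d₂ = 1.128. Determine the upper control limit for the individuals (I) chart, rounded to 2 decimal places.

X̄ = (743.8 + 752.3 + 746.0 + 733.7 + 739.8 + 745.0 + 750.0 + 760.5 + 748.1 + 744.3) / 10 = 746.3500
Moving ranges: 8.5, 6.3, 12.3, 6.1, 5.2, 5.0, 10.5, 12.4, 3.8; M̄R̄ = 70.1000 / 9 = 7.7889
UCL = X̄ + 3·M̄R̄/d₂ = 746.3500 + 3 × 7.7889 / 1.128 = 767.0651

767.07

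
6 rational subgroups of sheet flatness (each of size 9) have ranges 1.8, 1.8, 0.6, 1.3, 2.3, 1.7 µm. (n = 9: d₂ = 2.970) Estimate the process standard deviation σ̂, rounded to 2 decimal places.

0.53

R̄ = (1.8 + 1.8 + 0.6 + 1.3 + 2.3 + 1.7) / 6 = 1.5833
σ̂ = R̄ / d₂ = 1.5833 / 2.970 = 0.5331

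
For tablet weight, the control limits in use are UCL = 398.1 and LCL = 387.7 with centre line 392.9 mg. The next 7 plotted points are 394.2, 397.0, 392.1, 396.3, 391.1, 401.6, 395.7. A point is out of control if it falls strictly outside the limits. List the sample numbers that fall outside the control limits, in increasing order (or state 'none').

6

Compare each point to [387.7, 398.1]: sample 6 = 401.6 > UCL.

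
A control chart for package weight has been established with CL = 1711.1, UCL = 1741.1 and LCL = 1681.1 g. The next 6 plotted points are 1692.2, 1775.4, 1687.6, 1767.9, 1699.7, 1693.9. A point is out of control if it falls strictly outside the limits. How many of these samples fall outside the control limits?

Compare each point to [1681.1, 1741.1]: sample 2 = 1775.4 > UCL; sample 4 = 1767.9 > UCL.

2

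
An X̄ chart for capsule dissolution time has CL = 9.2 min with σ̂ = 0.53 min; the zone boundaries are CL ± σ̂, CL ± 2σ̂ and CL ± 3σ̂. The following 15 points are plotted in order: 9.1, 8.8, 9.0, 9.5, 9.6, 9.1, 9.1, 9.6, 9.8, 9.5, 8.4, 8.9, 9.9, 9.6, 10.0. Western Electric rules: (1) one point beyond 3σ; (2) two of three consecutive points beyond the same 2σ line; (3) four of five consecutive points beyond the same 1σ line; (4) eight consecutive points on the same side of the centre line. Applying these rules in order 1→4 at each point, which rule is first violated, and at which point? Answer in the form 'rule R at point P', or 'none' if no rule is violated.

none

Zone of each point (C = within 1σ̂, B = 1σ̂–2σ̂, A = 2σ̂–3σ̂, * = beyond 3σ̂; sign = side of CL): 1:-C, 2:-C, 3:-C, 4:+C, 5:+C, 6:-C, 7:-C, 8:+C, 9:+B, 10:+C, 11:-B, 12:-C, 13:+B, 14:+C, 15:+B
No rule fires across all 15 points.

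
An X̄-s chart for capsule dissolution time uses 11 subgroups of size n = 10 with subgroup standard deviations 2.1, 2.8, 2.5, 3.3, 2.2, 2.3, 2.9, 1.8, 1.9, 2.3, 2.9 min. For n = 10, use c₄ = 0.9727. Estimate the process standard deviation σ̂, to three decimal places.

s̄ = (2.1 + 2.8 + 2.5 + 3.3 + 2.2 + 2.3 + 2.9 + 1.8 + 1.9 + 2.3 + 2.9) / 11 = 2.4545
σ̂ = s̄ / c₄ = 2.4545 / 0.9727 = 2.5234

2.523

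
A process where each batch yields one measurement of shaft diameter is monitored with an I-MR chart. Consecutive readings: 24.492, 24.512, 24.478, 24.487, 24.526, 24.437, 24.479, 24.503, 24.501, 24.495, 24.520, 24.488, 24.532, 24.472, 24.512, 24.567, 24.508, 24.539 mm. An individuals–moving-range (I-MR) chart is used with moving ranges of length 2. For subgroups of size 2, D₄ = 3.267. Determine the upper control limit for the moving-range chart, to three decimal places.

Moving ranges: 0.020, 0.034, 0.009, 0.039, 0.089, 0.042, 0.024, 0.002, 0.006, 0.025, 0.032, 0.044, 0.060, 0.040, 0.055, 0.059, 0.031; M̄R̄ = 0.6110 / 17 = 0.0359
UCL_MR = D₄·M̄R̄ = 3.267 × 0.0359 = 0.1174

0.117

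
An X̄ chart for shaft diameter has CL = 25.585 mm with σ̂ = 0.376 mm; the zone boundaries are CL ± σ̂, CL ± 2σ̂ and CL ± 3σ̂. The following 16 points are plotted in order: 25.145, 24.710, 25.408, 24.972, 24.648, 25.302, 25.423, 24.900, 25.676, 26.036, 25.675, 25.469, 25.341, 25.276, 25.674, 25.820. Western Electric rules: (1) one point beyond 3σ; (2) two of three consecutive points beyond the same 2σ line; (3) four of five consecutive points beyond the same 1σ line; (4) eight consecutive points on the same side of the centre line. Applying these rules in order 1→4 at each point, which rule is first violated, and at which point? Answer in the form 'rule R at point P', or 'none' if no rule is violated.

rule 3 at point 5

Zone of each point (C = within 1σ̂, B = 1σ̂–2σ̂, A = 2σ̂–3σ̂, * = beyond 3σ̂; sign = side of CL): 1:-B, 2:-A, 3:-C, 4:-B, 5:-A, 6:-C, 7:-C, 8:-B, 9:+C, 10:+B, 11:+C, 12:-C, 13:-C, 14:-C, 15:+C, 16:+C
Rule 3 (four of five consecutive points beyond the same 1σ limit) is satisfied at point 5.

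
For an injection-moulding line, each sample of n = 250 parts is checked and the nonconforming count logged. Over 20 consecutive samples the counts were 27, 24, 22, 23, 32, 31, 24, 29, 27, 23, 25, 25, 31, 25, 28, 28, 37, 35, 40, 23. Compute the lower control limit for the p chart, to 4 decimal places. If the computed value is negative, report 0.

0.0520

p̄ = Σdᵢ / (k·n) = 559 / (20 × 250) = 0.11180
LCL = p̄ − 3·√(p̄(1−p̄)/n) = 0.11180 − 3 × 0.01993 = 0.05201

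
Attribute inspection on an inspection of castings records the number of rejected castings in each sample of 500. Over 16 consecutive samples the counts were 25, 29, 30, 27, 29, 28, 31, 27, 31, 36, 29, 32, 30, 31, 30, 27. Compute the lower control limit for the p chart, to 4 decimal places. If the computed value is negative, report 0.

0.0274

p̄ = Σdᵢ / (k·n) = 472 / (16 × 500) = 0.05900
LCL = p̄ − 3·√(p̄(1−p̄)/n) = 0.05900 − 3 × 0.01054 = 0.02739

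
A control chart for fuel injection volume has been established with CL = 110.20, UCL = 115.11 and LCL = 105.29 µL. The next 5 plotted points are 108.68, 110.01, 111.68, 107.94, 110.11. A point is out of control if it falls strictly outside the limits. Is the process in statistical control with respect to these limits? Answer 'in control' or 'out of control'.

All 5 points lie within [105.29, 115.11].

in control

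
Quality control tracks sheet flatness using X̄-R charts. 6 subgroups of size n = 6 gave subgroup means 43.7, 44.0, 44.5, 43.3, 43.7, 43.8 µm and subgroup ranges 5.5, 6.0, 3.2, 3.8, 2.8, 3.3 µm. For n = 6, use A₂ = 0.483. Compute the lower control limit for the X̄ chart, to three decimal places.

41.853

X̄̄ = (43.7 + 44.0 + 44.5 + 43.3 + 43.7 + 43.8) / 6 = 263.0000 / 6 = 43.8333
R̄ = (5.5 + 6.0 + 3.2 + 3.8 + 2.8 + 3.3) / 6 = 24.6000 / 6 = 4.1000
LCL = X̄̄ − A₂·R̄ = 43.8333 − 0.483 × 4.1000 = 41.8530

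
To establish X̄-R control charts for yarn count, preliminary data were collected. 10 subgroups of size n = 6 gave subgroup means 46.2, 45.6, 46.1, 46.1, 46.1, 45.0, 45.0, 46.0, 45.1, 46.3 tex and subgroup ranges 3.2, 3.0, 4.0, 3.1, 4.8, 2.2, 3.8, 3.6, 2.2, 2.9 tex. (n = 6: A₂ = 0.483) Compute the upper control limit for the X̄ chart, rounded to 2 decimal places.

X̄̄ = (46.2 + 45.6 + 46.1 + 46.1 + 46.1 + 45.0 + 45.0 + 46.0 + 45.1 + 46.3) / 10 = 457.5000 / 10 = 45.7500
R̄ = (3.2 + 3.0 + 4.0 + 3.1 + 4.8 + 2.2 + 3.8 + 3.6 + 2.2 + 2.9) / 10 = 32.8000 / 10 = 3.2800
UCL = X̄̄ + A₂·R̄ = 45.7500 + 0.483 × 3.2800 = 47.3342

47.33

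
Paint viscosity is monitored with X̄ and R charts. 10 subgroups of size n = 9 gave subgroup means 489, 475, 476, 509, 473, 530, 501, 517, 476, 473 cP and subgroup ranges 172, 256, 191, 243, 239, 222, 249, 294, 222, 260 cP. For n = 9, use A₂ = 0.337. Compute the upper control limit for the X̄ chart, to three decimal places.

571.028

X̄̄ = (489 + 475 + 476 + 509 + 473 + 530 + 501 + 517 + 476 + 473) / 10 = 4919.0000 / 10 = 491.9000
R̄ = (172 + 256 + 191 + 243 + 239 + 222 + 249 + 294 + 222 + 260) / 10 = 2348.0000 / 10 = 234.8000
UCL = X̄̄ + A₂·R̄ = 491.9000 + 0.337 × 234.8000 = 571.0276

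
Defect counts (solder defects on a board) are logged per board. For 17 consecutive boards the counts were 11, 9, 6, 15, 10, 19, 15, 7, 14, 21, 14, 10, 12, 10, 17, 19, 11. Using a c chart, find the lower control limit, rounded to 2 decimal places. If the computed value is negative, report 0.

c̄ = (11 + 9 + 6 + 15 + 10 + 19 + 15 + 7 + 14 + 21 + 14 + 10 + 12 + 10 + 17 + 19 + 11) / 17 = 220 / 17 = 12.9412
LCL = c̄ − 3√c̄ = 12.9412 − 3 × 3.5974 = 2.1490

2.15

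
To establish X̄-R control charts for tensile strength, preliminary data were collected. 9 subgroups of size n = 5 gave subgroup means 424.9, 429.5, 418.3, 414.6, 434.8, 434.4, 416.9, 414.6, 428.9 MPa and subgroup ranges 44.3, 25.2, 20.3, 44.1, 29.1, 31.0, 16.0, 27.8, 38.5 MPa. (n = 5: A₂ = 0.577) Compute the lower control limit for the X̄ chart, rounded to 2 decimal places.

X̄̄ = (424.9 + 429.5 + 418.3 + 414.6 + 434.8 + 434.4 + 416.9 + 414.6 + 428.9) / 9 = 3816.9000 / 9 = 424.1000
R̄ = (44.3 + 25.2 + 20.3 + 44.1 + 29.1 + 31.0 + 16.0 + 27.8 + 38.5) / 9 = 276.3000 / 9 = 30.7000
LCL = X̄̄ − A₂·R̄ = 424.1000 − 0.577 × 30.7000 = 406.3861

406.39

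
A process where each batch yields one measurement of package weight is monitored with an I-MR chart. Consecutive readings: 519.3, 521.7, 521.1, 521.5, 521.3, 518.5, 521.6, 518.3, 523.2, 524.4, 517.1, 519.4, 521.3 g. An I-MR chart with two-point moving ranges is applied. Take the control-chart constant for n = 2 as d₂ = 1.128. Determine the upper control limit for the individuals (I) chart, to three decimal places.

527.407

X̄ = (519.3 + 521.7 + 521.1 + 521.5 + 521.3 + 518.5 + 521.6 + 518.3 + 523.2 + 524.4 + 517.1 + 519.4 + 521.3) / 13 = 520.6692
Moving ranges: 2.4, 0.6, 0.4, 0.2, 2.8, 3.1, 3.3, 4.9, 1.2, 7.3, 2.3, 1.9; M̄R̄ = 30.4000 / 12 = 2.5333
UCL = X̄ + 3·M̄R̄/d₂ = 520.6692 + 3 × 2.5333 / 1.128 = 527.4068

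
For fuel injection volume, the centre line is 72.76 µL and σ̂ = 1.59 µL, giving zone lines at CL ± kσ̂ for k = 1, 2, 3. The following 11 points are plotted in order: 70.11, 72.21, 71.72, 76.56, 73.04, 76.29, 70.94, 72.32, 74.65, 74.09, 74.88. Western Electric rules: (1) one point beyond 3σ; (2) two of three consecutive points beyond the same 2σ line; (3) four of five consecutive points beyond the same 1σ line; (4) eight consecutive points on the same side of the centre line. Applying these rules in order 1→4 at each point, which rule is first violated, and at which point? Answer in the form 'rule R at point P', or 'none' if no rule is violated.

rule 2 at point 6

Zone of each point (C = within 1σ̂, B = 1σ̂–2σ̂, A = 2σ̂–3σ̂, * = beyond 3σ̂; sign = side of CL): 1:-B, 2:-C, 3:-C, 4:+A, 5:+C, 6:+A, 7:-B, 8:-C, 9:+B, 10:+C, 11:+B
Rule 2 (two of three consecutive points beyond the same 2σ limit) is satisfied at point 6.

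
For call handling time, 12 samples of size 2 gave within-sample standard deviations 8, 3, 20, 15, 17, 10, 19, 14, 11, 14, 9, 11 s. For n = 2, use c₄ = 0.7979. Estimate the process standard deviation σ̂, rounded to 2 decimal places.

15.77

s̄ = (8 + 3 + 20 + 15 + 17 + 10 + 19 + 14 + 11 + 14 + 9 + 11) / 12 = 12.5833
σ̂ = s̄ / c₄ = 12.5833 / 0.7979 = 15.7706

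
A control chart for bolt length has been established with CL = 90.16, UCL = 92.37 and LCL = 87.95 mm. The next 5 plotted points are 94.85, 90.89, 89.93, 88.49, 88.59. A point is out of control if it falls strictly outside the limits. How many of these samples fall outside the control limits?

Compare each point to [87.95, 92.37]: sample 1 = 94.85 > UCL.

1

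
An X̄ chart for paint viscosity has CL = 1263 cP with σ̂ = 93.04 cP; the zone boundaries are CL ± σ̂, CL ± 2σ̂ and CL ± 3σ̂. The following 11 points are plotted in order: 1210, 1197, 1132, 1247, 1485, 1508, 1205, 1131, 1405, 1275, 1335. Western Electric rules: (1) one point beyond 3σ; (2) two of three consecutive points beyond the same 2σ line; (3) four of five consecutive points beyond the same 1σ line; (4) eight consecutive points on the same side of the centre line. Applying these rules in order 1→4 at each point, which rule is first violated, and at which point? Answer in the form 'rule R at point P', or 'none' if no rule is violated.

Zone of each point (C = within 1σ̂, B = 1σ̂–2σ̂, A = 2σ̂–3σ̂, * = beyond 3σ̂; sign = side of CL): 1:-C, 2:-C, 3:-B, 4:-C, 5:+A, 6:+A, 7:-C, 8:-B, 9:+B, 10:+C, 11:+C
Rule 2 (two of three consecutive points beyond the same 2σ limit) is satisfied at point 6.

rule 2 at point 6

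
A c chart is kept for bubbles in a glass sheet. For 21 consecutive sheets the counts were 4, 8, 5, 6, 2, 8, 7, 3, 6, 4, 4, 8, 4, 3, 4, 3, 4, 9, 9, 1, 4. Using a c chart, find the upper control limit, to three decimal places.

11.788

c̄ = (4 + 8 + 5 + 6 + 2 + 8 + 7 + 3 + 6 + 4 + 4 + 8 + 4 + 3 + 4 + 3 + 4 + 9 + 9 + 1 + 4) / 21 = 106 / 21 = 5.0476
UCL = c̄ + 3√c̄ = 5.0476 + 3 × √5.0476 = 5.0476 + 3 × 2.2467 = 11.7877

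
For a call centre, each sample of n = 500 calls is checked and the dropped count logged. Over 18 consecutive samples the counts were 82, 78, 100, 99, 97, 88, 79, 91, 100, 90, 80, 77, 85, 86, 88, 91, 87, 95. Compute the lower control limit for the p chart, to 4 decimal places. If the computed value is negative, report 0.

p̄ = Σdᵢ / (k·n) = 1593 / (18 × 500) = 0.17700
LCL = p̄ − 3·√(p̄(1−p̄)/n) = 0.17700 − 3 × 0.01707 = 0.12579

0.1258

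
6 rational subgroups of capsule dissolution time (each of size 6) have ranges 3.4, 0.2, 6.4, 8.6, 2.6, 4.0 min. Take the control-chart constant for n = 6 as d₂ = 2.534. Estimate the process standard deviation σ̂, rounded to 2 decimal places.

R̄ = (3.4 + 0.2 + 6.4 + 8.6 + 2.6 + 4.0) / 6 = 4.2000
σ̂ = R̄ / d₂ = 4.2000 / 2.534 = 1.6575

1.66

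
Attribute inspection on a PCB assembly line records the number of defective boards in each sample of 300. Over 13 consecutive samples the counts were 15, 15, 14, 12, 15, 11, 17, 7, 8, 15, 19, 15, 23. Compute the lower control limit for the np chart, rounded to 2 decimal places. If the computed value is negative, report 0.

3.23

p̄ = Σdᵢ / (k·n) = 186 / (13 × 300) = 0.04769
LCL = np̄ − 3·√(np̄(1−p̄)) = 14.3077 − 3 × 3.6912 = 3.2339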